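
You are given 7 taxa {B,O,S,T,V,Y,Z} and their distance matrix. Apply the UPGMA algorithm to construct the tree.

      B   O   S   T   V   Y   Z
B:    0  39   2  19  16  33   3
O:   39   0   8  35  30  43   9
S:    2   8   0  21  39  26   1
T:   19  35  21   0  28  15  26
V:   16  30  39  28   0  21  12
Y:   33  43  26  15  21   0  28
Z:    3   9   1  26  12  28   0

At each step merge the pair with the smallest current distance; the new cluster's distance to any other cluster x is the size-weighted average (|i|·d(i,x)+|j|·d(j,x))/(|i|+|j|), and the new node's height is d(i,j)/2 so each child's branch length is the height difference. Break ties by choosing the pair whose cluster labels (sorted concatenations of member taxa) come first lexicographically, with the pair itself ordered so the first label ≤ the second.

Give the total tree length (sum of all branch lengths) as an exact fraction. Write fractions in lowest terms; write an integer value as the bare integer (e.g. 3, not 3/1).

1409/24

1. join S+Z (d=1) ⇒ SZ; edges |S|=1/2, |Z|=1/2
  updated: d(B,SZ)=5/2, d(O,SZ)=17/2, d(SZ,T)=47/2, d(SZ,V)=51/2, d(SZ,Y)=27
2. join B+SZ (d=5/2) ⇒ BSZ; edges |B|=5/4, |SZ|=3/4
  updated: d(BSZ,O)=56/3, d(BSZ,T)=22, d(BSZ,V)=67/3, d(BSZ,Y)=29
3. join T+Y (d=15) ⇒ TY; edges |T|=15/2, |Y|=15/2
  updated: d(BSZ,TY)=51/2, d(O,TY)=39, d(TY,V)=49/2
4. join BSZ+O (d=56/3) ⇒ BOSZ; edges |BSZ|=97/12, |O|=28/3
  updated: d(BOSZ,TY)=231/8, d(BOSZ,V)=97/4
5. join BOSZ+V (d=97/4) ⇒ BOSVZ; edges |BOSZ|=67/24, |V|=97/8
  updated: d(BOSVZ,TY)=28
6. join BOSVZ+TY (d=28) ⇒ BOSTVYZ; edges |BOSVZ|=15/8, |TY|=13/2
final tree: ((((B:5/4,(S:1/2,Z:1/2):3/4):97/12,O:28/3):67/24,V:97/8):15/8,(T:15/2,Y:15/2):13/2)
total length: 1409/24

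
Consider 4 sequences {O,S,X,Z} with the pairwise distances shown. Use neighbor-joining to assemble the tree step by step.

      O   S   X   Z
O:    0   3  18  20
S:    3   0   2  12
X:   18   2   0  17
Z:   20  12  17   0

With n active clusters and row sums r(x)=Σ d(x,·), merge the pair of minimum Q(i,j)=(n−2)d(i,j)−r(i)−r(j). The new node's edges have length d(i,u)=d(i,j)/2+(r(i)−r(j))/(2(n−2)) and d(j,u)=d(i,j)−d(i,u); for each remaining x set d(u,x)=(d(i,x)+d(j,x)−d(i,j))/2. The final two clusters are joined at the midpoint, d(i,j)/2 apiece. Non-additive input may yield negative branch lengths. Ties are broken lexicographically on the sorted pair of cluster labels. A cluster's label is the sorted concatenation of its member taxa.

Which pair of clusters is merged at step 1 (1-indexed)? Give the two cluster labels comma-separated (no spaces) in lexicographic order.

step 1: merge (O,S) at d=3, Q=-52; branch lengths O→15/2, S→-9/2; new cluster OS
  updated: d(OS,X)=17/2, d(OS,Z)=29/2
step 2: merge (OS,X) at d=17/2, Q=-40; branch lengths OS→3, X→11/2; new cluster OSX
  updated: d(OSX,Z)=23/2
step 3: merge (OSX,Z) at d=23/2; branch lengths OSX→23/4, Z→23/4; new cluster OSXZ
final tree: (((O:15/2,S:-9/2):3,X:11/2):23/4,Z:23/4)
total length: 23

O,S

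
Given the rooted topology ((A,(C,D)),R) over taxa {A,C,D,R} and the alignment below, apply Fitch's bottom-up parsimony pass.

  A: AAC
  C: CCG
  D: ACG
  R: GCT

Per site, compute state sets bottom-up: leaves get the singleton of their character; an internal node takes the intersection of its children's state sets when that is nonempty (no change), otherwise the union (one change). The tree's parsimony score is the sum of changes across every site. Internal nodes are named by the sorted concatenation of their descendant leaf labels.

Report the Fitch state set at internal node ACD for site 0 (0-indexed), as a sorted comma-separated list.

A

CD@0: {C} ∪ {A} = {A,C} (union, +1)
ACD@0: {A} ∩ {A,C} = {A} (intersection, +0)
ACDR@0: {A} ∪ {G} = {A,G} (union, +1)
CD@1: {C} ∩ {C} = {C} (intersection, +0)
ACD@1: {A} ∪ {C} = {A,C} (union, +1)
ACDR@1: {A,C} ∩ {C} = {C} (intersection, +0)
CD@2: {G} ∩ {G} = {G} (intersection, +0)
ACD@2: {C} ∪ {G} = {C,G} (union, +1)
ACDR@2: {C,G} ∪ {T} = {C,G,T} (union, +1)
per-site changes: [2, 1, 2]; total = 5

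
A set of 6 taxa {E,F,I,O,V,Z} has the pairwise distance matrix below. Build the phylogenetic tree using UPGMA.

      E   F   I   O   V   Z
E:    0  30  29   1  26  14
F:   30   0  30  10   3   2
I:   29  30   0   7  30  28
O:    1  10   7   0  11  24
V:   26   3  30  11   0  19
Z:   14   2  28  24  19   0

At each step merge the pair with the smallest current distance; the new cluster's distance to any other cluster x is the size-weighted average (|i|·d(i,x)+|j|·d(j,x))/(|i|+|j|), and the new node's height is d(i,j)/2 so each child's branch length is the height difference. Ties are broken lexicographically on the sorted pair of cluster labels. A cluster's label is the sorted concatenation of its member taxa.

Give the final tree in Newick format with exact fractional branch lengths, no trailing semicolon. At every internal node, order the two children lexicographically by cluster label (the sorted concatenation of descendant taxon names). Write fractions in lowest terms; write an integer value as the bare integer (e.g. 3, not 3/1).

(((E:1/2,O:1/2):17/2,I:9):41/18,((F:1,Z:1):9/2,V:11/2):52/9)

1. join E+O (d=1) ⇒ EO; edges |E|=1/2, |O|=1/2
  updated: d(EO,F)=20, d(EO,I)=18, d(EO,V)=37/2, d(EO,Z)=19
2. join F+Z (d=2) ⇒ FZ; edges |F|=1, |Z|=1
  updated: d(EO,FZ)=39/2, d(FZ,I)=29, d(FZ,V)=11
3. join FZ+V (d=11) ⇒ FVZ; edges |FZ|=9/2, |V|=11/2
  updated: d(EO,FVZ)=115/6, d(FVZ,I)=88/3
4. join EO+I (d=18) ⇒ EIO; edges |EO|=17/2, |I|=9
  updated: d(EIO,FVZ)=203/9
5. join EIO+FVZ (d=203/9) ⇒ EFIOVZ; edges |EIO|=41/18, |FVZ|=52/9
final tree: (((E:1/2,O:1/2):17/2,I:9):41/18,((F:1,Z:1):9/2,V:11/2):52/9)
total length: 347/9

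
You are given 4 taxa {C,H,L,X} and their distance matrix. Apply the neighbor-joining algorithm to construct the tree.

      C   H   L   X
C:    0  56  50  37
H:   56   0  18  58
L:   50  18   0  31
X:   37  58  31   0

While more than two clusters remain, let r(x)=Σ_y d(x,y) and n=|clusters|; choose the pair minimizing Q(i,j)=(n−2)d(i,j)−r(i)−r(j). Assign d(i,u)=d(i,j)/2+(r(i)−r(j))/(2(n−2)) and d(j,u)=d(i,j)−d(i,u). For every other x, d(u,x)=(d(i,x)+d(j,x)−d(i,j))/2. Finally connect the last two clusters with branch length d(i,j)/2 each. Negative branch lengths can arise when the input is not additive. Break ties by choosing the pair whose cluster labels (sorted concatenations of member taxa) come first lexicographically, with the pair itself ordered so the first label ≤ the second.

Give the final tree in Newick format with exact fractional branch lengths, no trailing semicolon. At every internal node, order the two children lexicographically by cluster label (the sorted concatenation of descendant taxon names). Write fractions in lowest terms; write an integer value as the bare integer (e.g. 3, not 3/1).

iteration 1: select C,X (d=37, Q=-195); attach at lengths (91/4, 57/4); label the merged cluster CX
  updated: d(CX,H)=77/2, d(CX,L)=22
iteration 2: select CX,H (d=77/2, Q=-157/2); attach at lengths (85/4, 69/4); label the merged cluster CHX
  updated: d(CHX,L)=3/4
iteration 3: select CHX,L (d=3/4); attach at lengths (3/8, 3/8); label the merged cluster CHLX
final tree: (((C:91/4,X:57/4):85/4,H:69/4):3/8,L:3/8)
total length: 305/4

(((C:91/4,X:57/4):85/4,H:69/4):3/8,L:3/8)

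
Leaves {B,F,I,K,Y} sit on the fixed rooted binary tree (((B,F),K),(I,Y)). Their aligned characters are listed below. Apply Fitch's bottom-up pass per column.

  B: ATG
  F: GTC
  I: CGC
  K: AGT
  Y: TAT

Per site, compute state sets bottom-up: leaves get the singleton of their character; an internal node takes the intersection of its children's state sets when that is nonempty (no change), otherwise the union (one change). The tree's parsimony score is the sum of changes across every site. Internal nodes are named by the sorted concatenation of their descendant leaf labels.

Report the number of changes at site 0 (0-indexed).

site 0, node BF: B={A} ∪ F={G} → {A,G} (+1)
site 0, node BFK: BF={A,G} ∩ K={A} → {A} (+0)
site 0, node IY: I={C} ∪ Y={T} → {C,T} (+1)
site 0, node BFIKY: BFK={A} ∪ IY={C,T} → {A,C,T} (+1)
site 1, node BF: B={T} ∩ F={T} → {T} (+0)
site 1, node BFK: BF={T} ∪ K={G} → {G,T} (+1)
site 1, node IY: I={G} ∪ Y={A} → {A,G} (+1)
site 1, node BFIKY: BFK={G,T} ∩ IY={A,G} → {G} (+0)
site 2, node BF: B={G} ∪ F={C} → {C,G} (+1)
site 2, node BFK: BF={C,G} ∪ K={T} → {C,G,T} (+1)
site 2, node IY: I={C} ∪ Y={T} → {C,T} (+1)
site 2, node BFIKY: BFK={C,G,T} ∩ IY={C,T} → {C,T} (+0)
per-site changes: [3, 2, 3]; total = 8

3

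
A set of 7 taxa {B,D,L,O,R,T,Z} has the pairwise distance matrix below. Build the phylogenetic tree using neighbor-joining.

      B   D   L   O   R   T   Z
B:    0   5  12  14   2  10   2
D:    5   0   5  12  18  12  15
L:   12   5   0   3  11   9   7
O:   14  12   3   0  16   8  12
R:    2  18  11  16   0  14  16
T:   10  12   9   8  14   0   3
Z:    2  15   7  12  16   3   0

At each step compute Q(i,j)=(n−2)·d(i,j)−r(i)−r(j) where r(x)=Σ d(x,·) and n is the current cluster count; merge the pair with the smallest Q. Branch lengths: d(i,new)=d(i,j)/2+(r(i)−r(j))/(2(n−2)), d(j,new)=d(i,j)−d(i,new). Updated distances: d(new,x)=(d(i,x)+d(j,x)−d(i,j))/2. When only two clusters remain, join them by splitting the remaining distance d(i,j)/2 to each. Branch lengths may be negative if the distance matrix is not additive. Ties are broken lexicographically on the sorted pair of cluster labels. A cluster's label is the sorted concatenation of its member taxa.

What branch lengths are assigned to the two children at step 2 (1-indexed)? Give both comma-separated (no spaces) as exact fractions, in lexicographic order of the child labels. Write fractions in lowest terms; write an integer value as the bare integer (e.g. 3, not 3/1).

1. join B+R (d=2, Q=-112) ⇒ BR; edges |B|=-11/5, |R|=21/5
  updated: d(BR,D)=21/2, d(BR,L)=21/2, d(BR,O)=14, d(BR,T)=11, d(BR,Z)=8
2. join T+Z (d=3, Q=-76) ⇒ TZ; edges |T|=5/4, |Z|=7/4
  updated: d(BR,TZ)=8, d(D,TZ)=12, d(L,TZ)=13/2, d(O,TZ)=17/2
3. join BR+TZ (d=8, Q=-54) ⇒ BRTZ; edges |BR|=16/3, |TZ|=8/3
  updated: d(BRTZ,D)=29/4, d(BRTZ,L)=9/2, d(BRTZ,O)=29/4
4. join BRTZ+D (d=29/4, Q=-115/4) ⇒ BDRTZ; edges |BRTZ|=37/16, |D|=79/16
  updated: d(BDRTZ,L)=9/8, d(BDRTZ,O)=6
5. join BDRTZ+L (d=9/8, Q=-81/8) ⇒ BDLRTZ; edges |BDRTZ|=33/16, |L|=-15/16
  updated: d(BDLRTZ,O)=63/16
6. join BDLRTZ+O (d=63/16) ⇒ BDLORTZ; edges |BDLRTZ|=63/32, |O|=63/32
final tree: (((((B:-11/5,R:21/5):16/3,(T:5/4,Z:7/4):8/3):37/16,D:79/16):33/16,L:-15/16):63/32,O:63/32)
total length: 405/16

5/4,7/4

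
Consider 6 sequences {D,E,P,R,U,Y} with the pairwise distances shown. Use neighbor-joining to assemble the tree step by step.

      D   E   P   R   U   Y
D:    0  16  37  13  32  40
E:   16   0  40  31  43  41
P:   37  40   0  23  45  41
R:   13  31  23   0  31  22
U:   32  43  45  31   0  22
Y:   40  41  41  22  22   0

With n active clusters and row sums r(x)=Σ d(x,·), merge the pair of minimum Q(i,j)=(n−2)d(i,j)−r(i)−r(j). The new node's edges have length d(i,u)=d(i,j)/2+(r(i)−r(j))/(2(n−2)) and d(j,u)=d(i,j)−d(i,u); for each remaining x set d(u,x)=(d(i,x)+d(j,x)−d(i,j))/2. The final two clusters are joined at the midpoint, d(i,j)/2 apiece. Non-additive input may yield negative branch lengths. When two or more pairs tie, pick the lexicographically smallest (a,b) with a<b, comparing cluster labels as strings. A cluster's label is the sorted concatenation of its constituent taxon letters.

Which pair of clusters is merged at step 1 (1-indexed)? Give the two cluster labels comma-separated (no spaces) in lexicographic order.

iteration 1: select U,Y (d=22, Q=-251); attach at lengths (95/8, 81/8); label the merged cluster UY
  updated: d(D,UY)=25, d(E,UY)=31, d(P,UY)=32, d(R,UY)=31/2
iteration 2: select D,E (d=16, Q=-161); attach at lengths (7/2, 25/2); label the merged cluster DE
  updated: d(DE,P)=61/2, d(DE,R)=14, d(DE,UY)=20
iteration 3: select DE,UY (d=20, Q=-92); attach at lengths (37/4, 43/4); label the merged cluster DEUY
  updated: d(DEUY,P)=85/4, d(DEUY,R)=19/4
iteration 4: select DEUY,P (d=85/4, Q=-49); attach at lengths (3/2, 79/4); label the merged cluster DEPUY
  updated: d(DEPUY,R)=13/4
iteration 5: select DEPUY,R (d=13/4); attach at lengths (13/8, 13/8); label the merged cluster DEPRUY
final tree: ((((D:7/2,E:25/2):37/4,(U:95/8,Y:81/8):43/4):3/2,P:79/4):13/8,R:13/8)
total length: 165/2

U,Y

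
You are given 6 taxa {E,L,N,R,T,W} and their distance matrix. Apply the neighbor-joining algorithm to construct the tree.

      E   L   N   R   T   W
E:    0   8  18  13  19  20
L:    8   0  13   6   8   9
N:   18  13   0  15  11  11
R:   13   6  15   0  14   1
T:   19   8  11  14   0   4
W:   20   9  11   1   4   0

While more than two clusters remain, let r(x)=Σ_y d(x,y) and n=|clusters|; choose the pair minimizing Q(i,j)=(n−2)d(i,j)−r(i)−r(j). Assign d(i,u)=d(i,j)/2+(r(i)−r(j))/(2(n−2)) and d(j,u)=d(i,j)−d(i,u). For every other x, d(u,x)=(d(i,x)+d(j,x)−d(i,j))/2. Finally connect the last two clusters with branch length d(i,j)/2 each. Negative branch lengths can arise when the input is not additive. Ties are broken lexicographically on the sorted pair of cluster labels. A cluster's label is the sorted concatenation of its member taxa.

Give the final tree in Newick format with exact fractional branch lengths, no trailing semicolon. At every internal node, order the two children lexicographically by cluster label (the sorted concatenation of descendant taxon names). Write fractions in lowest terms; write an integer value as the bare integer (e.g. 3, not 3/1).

1. join E+L (d=8, Q=-90) ⇒ EL; edges |E|=33/4, |L|=-1/4
  updated: d(EL,N)=23/2, d(EL,R)=11/2, d(EL,T)=19/2, d(EL,W)=21/2
2. join R+W (d=1, Q=-59) ⇒ RW; edges |R|=2, |W|=-1
  updated: d(EL,RW)=15/2, d(N,RW)=25/2, d(RW,T)=17/2
3. join EL+RW (d=15/2, Q=-42) ⇒ ELRW; edges |EL|=15/4, |RW|=15/4
  updated: d(ELRW,N)=33/4, d(ELRW,T)=21/4
4. join ELRW+N (d=33/4, Q=-49/2) ⇒ ELNRW; edges |ELRW|=5/4, |N|=7
  updated: d(ELNRW,T)=4
5. join ELNRW+T (d=4) ⇒ ELNRTW; edges |ELNRW|=2, |T|=2
final tree: ((((E:33/4,L:-1/4):15/4,(R:2,W:-1):15/4):5/4,N:7):2,T:2)
total length: 115/4

((((E:33/4,L:-1/4):15/4,(R:2,W:-1):15/4):5/4,N:7):2,T:2)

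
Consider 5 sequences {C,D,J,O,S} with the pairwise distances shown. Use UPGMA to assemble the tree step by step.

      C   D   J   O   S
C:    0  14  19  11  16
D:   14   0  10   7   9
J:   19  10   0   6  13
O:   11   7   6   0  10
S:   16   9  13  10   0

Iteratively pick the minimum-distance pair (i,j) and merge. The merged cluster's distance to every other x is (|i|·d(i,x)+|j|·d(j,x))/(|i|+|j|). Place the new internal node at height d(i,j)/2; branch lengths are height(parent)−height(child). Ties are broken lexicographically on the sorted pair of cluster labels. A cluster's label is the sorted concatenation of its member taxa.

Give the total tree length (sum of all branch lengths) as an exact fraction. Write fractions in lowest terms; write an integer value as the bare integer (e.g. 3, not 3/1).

331/12

iteration 1: select J,O (d=6); attach at lengths (3, 3); label the merged cluster JO
  updated: d(C,JO)=15, d(D,JO)=17/2, d(JO,S)=23/2
iteration 2: select D,JO (d=17/2); attach at lengths (17/4, 5/4); label the merged cluster DJO
  updated: d(C,DJO)=44/3, d(DJO,S)=32/3
iteration 3: select DJO,S (d=32/3); attach at lengths (13/12, 16/3); label the merged cluster DJOS
  updated: d(C,DJOS)=15
iteration 4: select C,DJOS (d=15); attach at lengths (15/2, 13/6); label the merged cluster CDJOS
final tree: (C:15/2,((D:17/4,(J:3,O:3):5/4):13/12,S:16/3):13/6)
total length: 331/12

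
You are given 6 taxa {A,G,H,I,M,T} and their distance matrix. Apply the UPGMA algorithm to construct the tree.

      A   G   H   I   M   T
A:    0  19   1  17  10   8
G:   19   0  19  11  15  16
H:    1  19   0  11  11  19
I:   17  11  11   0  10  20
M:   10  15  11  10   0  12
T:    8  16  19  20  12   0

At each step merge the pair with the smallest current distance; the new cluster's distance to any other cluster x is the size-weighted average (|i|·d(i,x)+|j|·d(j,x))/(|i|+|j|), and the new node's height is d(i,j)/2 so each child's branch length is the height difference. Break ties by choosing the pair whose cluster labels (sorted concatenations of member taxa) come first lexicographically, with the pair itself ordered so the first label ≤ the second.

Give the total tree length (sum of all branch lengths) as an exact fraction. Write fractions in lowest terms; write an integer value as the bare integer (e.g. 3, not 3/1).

35

1. join A+H (d=1) ⇒ AH; edges |A|=1/2, |H|=1/2
  updated: d(AH,G)=19, d(AH,I)=14, d(AH,M)=21/2, d(AH,T)=27/2
2. join I+M (d=10) ⇒ IM; edges |I|=5, |M|=5
  updated: d(AH,IM)=49/4, d(G,IM)=13, d(IM,T)=16
3. join AH+IM (d=49/4) ⇒ AHIM; edges |AH|=45/8, |IM|=9/8
  updated: d(AHIM,G)=16, d(AHIM,T)=59/4
4. join AHIM+T (d=59/4) ⇒ AHIMT; edges |AHIM|=5/4, |T|=59/8
  updated: d(AHIMT,G)=16
5. join AHIMT+G (d=16) ⇒ AGHIMT; edges |AHIMT|=5/8, |G|=8
final tree: ((((A:1/2,H:1/2):45/8,(I:5,M:5):9/8):5/4,T:59/8):5/8,G:8)
total length: 35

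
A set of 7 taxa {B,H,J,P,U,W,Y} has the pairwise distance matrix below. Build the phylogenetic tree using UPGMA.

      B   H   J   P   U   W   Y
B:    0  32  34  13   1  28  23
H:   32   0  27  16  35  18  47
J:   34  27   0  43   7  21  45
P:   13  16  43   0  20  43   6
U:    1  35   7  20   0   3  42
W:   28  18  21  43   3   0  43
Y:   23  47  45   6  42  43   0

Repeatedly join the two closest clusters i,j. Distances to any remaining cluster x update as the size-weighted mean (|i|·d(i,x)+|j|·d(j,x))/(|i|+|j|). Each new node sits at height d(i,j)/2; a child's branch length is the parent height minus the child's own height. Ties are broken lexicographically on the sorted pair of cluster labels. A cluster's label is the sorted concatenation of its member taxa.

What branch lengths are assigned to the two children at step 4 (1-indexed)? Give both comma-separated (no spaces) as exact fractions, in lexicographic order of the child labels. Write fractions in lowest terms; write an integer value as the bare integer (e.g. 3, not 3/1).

31/12,31/3

step 1: merge (B,U) at d=1; branch lengths B→1/2, U→1/2; new cluster BU
  updated: d(BU,H)=67/2, d(BU,J)=41/2, d(BU,P)=33/2, d(BU,W)=31/2, d(BU,Y)=65/2
step 2: merge (P,Y) at d=6; branch lengths P→3, Y→3; new cluster PY
  updated: d(BU,PY)=49/2, d(H,PY)=63/2, d(J,PY)=44, d(PY,W)=43
step 3: merge (BU,W) at d=31/2; branch lengths BU→29/4, W→31/4; new cluster BUW
  updated: d(BUW,H)=85/3, d(BUW,J)=62/3, d(BUW,PY)=92/3
step 4: merge (BUW,J) at d=62/3; branch lengths BUW→31/12, J→31/3; new cluster BJUW
  updated: d(BJUW,H)=28, d(BJUW,PY)=34
step 5: merge (BJUW,H) at d=28; branch lengths BJUW→11/3, H→14; new cluster BHJUW
  updated: d(BHJUW,PY)=67/2
step 6: merge (BHJUW,PY) at d=67/2; branch lengths BHJUW→11/4, PY→55/4; new cluster BHJPUWY
final tree: (((((B:1/2,U:1/2):29/4,W:31/4):31/12,J:31/3):11/3,H:14):11/4,(P:3,Y:3):55/4)
total length: 829/12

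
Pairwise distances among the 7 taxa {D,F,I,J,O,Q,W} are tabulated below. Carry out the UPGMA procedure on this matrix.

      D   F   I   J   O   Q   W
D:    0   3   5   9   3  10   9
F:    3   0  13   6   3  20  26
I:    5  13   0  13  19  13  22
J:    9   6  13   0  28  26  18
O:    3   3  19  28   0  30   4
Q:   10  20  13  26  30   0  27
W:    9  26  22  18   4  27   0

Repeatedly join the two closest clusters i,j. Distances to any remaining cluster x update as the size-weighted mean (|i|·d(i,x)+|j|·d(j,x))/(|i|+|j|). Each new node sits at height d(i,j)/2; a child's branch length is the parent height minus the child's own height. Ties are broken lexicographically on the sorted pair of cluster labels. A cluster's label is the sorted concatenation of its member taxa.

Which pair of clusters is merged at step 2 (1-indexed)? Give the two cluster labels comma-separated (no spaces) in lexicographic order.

1. join D+F (d=3) ⇒ DF; edges |D|=3/2, |F|=3/2
  updated: d(DF,I)=9, d(DF,J)=15/2, d(DF,O)=3, d(DF,Q)=15, d(DF,W)=35/2
2. join DF+O (d=3) ⇒ DFO; edges |DF|=0, |O|=3/2
  updated: d(DFO,I)=37/3, d(DFO,J)=43/3, d(DFO,Q)=20, d(DFO,W)=13
3. join DFO+I (d=37/3) ⇒ DFIO; edges |DFO|=14/3, |I|=37/6
  updated: d(DFIO,J)=14, d(DFIO,Q)=73/4, d(DFIO,W)=61/4
4. join DFIO+J (d=14) ⇒ DFIJO; edges |DFIO|=5/6, |J|=7
  updated: d(DFIJO,Q)=99/5, d(DFIJO,W)=79/5
5. join DFIJO+W (d=79/5) ⇒ DFIJOW; edges |DFIJO|=9/10, |W|=79/10
  updated: d(DFIJOW,Q)=21
6. join DFIJOW+Q (d=21) ⇒ DFIJOQW; edges |DFIJOW|=13/5, |Q|=21/2
final tree: ((((((D:3/2,F:3/2):0,O:3/2):14/3,I:37/6):5/6,J:7):9/10,W:79/10):13/5,Q:21/2)
total length: 676/15

DF,O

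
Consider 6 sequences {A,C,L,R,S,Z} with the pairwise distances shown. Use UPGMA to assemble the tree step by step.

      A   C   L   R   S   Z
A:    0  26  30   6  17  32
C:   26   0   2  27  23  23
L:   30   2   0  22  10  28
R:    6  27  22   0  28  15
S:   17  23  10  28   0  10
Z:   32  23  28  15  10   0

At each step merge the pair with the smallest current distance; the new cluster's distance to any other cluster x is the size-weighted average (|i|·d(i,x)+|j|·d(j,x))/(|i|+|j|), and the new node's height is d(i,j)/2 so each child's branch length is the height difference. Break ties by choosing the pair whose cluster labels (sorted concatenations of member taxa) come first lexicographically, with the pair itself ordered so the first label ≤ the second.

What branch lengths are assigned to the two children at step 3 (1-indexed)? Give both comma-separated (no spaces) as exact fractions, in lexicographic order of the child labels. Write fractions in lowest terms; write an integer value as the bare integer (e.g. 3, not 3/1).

5,5

step 1: merge (C,L) at d=2; branch lengths C→1, L→1; new cluster CL
  updated: d(A,CL)=28, d(CL,R)=49/2, d(CL,S)=33/2, d(CL,Z)=51/2
step 2: merge (A,R) at d=6; branch lengths A→3, R→3; new cluster AR
  updated: d(AR,CL)=105/4, d(AR,S)=45/2, d(AR,Z)=47/2
step 3: merge (S,Z) at d=10; branch lengths S→5, Z→5; new cluster SZ
  updated: d(AR,SZ)=23, d(CL,SZ)=21
step 4: merge (CL,SZ) at d=21; branch lengths CL→19/2, SZ→11/2; new cluster CLSZ
  updated: d(AR,CLSZ)=197/8
step 5: merge (AR,CLSZ) at d=197/8; branch lengths AR→149/16, CLSZ→29/16; new cluster ACLRSZ
final tree: ((A:3,R:3):149/16,((C:1,L:1):19/2,(S:5,Z:5):11/2):29/16)
total length: 353/8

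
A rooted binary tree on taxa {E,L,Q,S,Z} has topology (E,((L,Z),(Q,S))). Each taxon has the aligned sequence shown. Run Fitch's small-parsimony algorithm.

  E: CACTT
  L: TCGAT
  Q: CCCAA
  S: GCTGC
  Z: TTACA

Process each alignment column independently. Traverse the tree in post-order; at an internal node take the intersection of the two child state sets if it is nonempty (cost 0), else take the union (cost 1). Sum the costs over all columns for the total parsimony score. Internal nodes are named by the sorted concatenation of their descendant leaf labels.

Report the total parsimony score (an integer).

13

[col 0] LZ: children L:{T}, Z:{T} ∩→ {T}; cost 0
[col 0] QS: children Q:{C}, S:{G} ∪→ {C,G}; cost 1
[col 0] LQSZ: children LZ:{T}, QS:{C,G} ∪→ {C,G,T}; cost 1
[col 0] ELQSZ: children E:{C}, LQSZ:{C,G,T} ∩→ {C}; cost 0
[col 1] LZ: children L:{C}, Z:{T} ∪→ {C,T}; cost 1
[col 1] QS: children Q:{C}, S:{C} ∩→ {C}; cost 0
[col 1] LQSZ: children LZ:{C,T}, QS:{C} ∩→ {C}; cost 0
[col 1] ELQSZ: children E:{A}, LQSZ:{C} ∪→ {A,C}; cost 1
[col 2] LZ: children L:{G}, Z:{A} ∪→ {A,G}; cost 1
[col 2] QS: children Q:{C}, S:{T} ∪→ {C,T}; cost 1
[col 2] LQSZ: children LZ:{A,G}, QS:{C,T} ∪→ {A,C,G,T}; cost 1
[col 2] ELQSZ: children E:{C}, LQSZ:{A,C,G,T} ∩→ {C}; cost 0
[col 3] LZ: children L:{A}, Z:{C} ∪→ {A,C}; cost 1
[col 3] QS: children Q:{A}, S:{G} ∪→ {A,G}; cost 1
[col 3] LQSZ: children LZ:{A,C}, QS:{A,G} ∩→ {A}; cost 0
[col 3] ELQSZ: children E:{T}, LQSZ:{A} ∪→ {A,T}; cost 1
[col 4] LZ: children L:{T}, Z:{A} ∪→ {A,T}; cost 1
[col 4] QS: children Q:{A}, S:{C} ∪→ {A,C}; cost 1
[col 4] LQSZ: children LZ:{A,T}, QS:{A,C} ∩→ {A}; cost 0
[col 4] ELQSZ: children E:{T}, LQSZ:{A} ∪→ {A,T}; cost 1
per-site changes: [2, 2, 3, 3, 3]; total = 13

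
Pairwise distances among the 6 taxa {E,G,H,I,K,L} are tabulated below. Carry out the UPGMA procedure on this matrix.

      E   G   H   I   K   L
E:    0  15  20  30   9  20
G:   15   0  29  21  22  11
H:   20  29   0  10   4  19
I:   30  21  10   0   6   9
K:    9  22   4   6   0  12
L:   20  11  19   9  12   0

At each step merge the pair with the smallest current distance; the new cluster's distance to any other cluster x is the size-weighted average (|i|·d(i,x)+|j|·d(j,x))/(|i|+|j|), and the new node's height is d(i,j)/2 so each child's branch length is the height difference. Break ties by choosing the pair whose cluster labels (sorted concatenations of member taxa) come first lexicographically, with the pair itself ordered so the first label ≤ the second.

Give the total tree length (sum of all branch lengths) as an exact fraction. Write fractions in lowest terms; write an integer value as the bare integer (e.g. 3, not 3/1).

iteration 1: select H,K (d=4); attach at lengths (2, 2); label the merged cluster HK
  updated: d(E,HK)=29/2, d(G,HK)=51/2, d(HK,I)=8, d(HK,L)=31/2
iteration 2: select HK,I (d=8); attach at lengths (2, 4); label the merged cluster HIK
  updated: d(E,HIK)=59/3, d(G,HIK)=24, d(HIK,L)=40/3
iteration 3: select G,L (d=11); attach at lengths (11/2, 11/2); label the merged cluster GL
  updated: d(E,GL)=35/2, d(GL,HIK)=56/3
iteration 4: select E,GL (d=35/2); attach at lengths (35/4, 13/4); label the merged cluster EGL
  updated: d(EGL,HIK)=19
iteration 5: select EGL,HIK (d=19); attach at lengths (3/4, 11/2); label the merged cluster EGHIKL
final tree: ((E:35/4,(G:11/2,L:11/2):13/4):3/4,((H:2,K:2):2,I:4):11/2)
total length: 157/4

157/4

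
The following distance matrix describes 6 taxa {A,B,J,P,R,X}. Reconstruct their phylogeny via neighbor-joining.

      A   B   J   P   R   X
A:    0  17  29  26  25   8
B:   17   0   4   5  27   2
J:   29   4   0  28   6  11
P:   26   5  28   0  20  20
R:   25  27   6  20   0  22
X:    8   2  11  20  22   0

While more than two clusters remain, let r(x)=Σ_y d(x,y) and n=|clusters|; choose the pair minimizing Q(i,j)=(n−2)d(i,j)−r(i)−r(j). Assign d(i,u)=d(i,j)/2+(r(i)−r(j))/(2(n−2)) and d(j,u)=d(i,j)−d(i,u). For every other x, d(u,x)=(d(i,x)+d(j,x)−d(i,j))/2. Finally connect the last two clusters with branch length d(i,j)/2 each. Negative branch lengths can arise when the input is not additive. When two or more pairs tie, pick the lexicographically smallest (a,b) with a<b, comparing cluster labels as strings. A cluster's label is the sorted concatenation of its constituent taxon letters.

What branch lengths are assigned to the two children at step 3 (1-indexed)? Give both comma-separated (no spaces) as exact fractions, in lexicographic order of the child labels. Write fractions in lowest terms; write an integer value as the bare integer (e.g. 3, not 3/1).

step 1: merge (J,R) at d=6, Q=-154; branch lengths J→1/4, R→23/4; new cluster JR
  updated: d(A,JR)=24, d(B,JR)=25/2, d(JR,P)=21, d(JR,X)=27/2
step 2: merge (A,X) at d=8, Q=-189/2; branch lengths A→37/4, X→-5/4; new cluster AX
  updated: d(AX,B)=11/2, d(AX,JR)=59/4, d(AX,P)=19
step 3: merge (AX,JR) at d=59/4, Q=-58; branch lengths AX→41/8, JR→77/8; new cluster AJRX
  updated: d(AJRX,B)=13/8, d(AJRX,P)=101/8
step 4: merge (AJRX,B) at d=13/8, Q=-77/4; branch lengths AJRX→37/8, B→-3; new cluster ABJRX
  updated: d(ABJRX,P)=8
step 5: merge (ABJRX,P) at d=8; branch lengths ABJRX→4, P→4; new cluster ABJPRX
final tree: ((((A:37/4,X:-5/4):41/8,(J:1/4,R:23/4):77/8):37/8,B:-3):4,P:4)
total length: 307/8

41/8,77/8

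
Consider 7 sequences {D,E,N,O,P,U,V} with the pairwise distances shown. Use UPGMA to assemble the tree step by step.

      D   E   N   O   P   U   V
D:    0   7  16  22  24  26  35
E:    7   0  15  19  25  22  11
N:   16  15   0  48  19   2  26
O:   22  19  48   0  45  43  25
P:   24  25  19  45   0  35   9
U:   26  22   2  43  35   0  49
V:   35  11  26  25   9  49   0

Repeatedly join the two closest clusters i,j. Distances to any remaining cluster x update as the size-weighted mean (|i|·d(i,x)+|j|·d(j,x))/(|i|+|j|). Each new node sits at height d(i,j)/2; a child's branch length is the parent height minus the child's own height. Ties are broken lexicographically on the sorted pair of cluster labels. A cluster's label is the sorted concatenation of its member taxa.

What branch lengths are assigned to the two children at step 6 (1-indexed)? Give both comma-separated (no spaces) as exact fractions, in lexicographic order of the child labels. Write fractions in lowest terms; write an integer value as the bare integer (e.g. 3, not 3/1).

iteration 1: select N,U (d=2); attach at lengths (1, 1); label the merged cluster NU
  updated: d(D,NU)=21, d(E,NU)=37/2, d(NU,O)=91/2, d(NU,P)=27, d(NU,V)=75/2
iteration 2: select D,E (d=7); attach at lengths (7/2, 7/2); label the merged cluster DE
  updated: d(DE,NU)=79/4, d(DE,O)=41/2, d(DE,P)=49/2, d(DE,V)=23
iteration 3: select P,V (d=9); attach at lengths (9/2, 9/2); label the merged cluster PV
  updated: d(DE,PV)=95/4, d(NU,PV)=129/4, d(O,PV)=35
iteration 4: select DE,NU (d=79/4); attach at lengths (51/8, 71/8); label the merged cluster DENU
  updated: d(DENU,O)=33, d(DENU,PV)=28
iteration 5: select DENU,PV (d=28); attach at lengths (33/8, 19/2); label the merged cluster DENPUV
  updated: d(DENPUV,O)=101/3
iteration 6: select DENPUV,O (d=101/3); attach at lengths (17/6, 101/6); label the merged cluster DENOPUV
final tree: ((((D:7/2,E:7/2):51/8,(N:1,U:1):71/8):33/8,(P:9/2,V:9/2):19/2):17/6,O:101/6)
total length: 1597/24

17/6,101/6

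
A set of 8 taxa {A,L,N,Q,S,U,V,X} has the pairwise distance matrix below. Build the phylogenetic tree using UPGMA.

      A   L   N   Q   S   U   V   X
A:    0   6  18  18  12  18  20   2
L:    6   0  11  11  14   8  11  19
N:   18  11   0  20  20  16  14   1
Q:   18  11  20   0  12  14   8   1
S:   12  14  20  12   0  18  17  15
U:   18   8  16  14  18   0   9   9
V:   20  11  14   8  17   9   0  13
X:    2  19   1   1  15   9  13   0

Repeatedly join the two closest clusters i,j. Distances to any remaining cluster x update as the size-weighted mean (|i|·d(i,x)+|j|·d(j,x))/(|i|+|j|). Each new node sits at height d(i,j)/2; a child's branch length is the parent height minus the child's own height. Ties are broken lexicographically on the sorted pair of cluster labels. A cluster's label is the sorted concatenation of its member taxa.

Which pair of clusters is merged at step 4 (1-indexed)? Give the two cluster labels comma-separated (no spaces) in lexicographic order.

QV,U

1. join N+X (d=1) ⇒ NX; edges |N|=1/2, |X|=1/2
  updated: d(A,NX)=10, d(L,NX)=15, d(NX,Q)=21/2, d(NX,S)=35/2, d(NX,U)=25/2, d(NX,V)=27/2
2. join A+L (d=6) ⇒ AL; edges |A|=3, |L|=3
  updated: d(AL,NX)=25/2, d(AL,Q)=29/2, d(AL,S)=13, d(AL,U)=13, d(AL,V)=31/2
3. join Q+V (d=8) ⇒ QV; edges |Q|=4, |V|=4
  updated: d(AL,QV)=15, d(NX,QV)=12, d(QV,S)=29/2, d(QV,U)=23/2
4. join QV+U (d=23/2) ⇒ QUV; edges |QV|=7/4, |U|=23/4
  updated: d(AL,QUV)=43/3, d(NX,QUV)=73/6, d(QUV,S)=47/3
5. join NX+QUV (d=73/6) ⇒ NQUVX; edges |NX|=67/12, |QUV|=1/3
  updated: d(AL,NQUVX)=68/5, d(NQUVX,S)=82/5
6. join AL+S (d=13) ⇒ ALS; edges |AL|=7/2, |S|=13/2
  updated: d(ALS,NQUVX)=218/15
7. join ALS+NQUVX (d=218/15) ⇒ ALNQSUVX; edges |ALS|=23/30, |NQUVX|=71/60
final tree: (((A:3,L:3):7/2,S:13/2):23/30,((N:1/2,X:1/2):67/12,((Q:4,V:4):7/4,U:23/4):1/3):71/60)
total length: 1211/30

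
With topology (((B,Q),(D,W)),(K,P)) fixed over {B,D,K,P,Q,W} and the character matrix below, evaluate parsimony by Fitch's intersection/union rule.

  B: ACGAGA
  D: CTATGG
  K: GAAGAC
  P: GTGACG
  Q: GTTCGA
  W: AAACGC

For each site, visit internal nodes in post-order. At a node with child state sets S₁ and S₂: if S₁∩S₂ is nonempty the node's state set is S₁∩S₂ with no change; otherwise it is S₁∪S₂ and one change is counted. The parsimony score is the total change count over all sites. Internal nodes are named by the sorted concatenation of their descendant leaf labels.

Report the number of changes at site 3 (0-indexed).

site 0, node BQ: B={A} ∪ Q={G} → {A,G} (+1)
site 0, node DW: D={C} ∪ W={A} → {A,C} (+1)
site 0, node BDQW: BQ={A,G} ∩ DW={A,C} → {A} (+0)
site 0, node KP: K={G} ∩ P={G} → {G} (+0)
site 0, node BDKPQW: BDQW={A} ∪ KP={G} → {A,G} (+1)
site 1, node BQ: B={C} ∪ Q={T} → {C,T} (+1)
site 1, node DW: D={T} ∪ W={A} → {A,T} (+1)
site 1, node BDQW: BQ={C,T} ∩ DW={A,T} → {T} (+0)
site 1, node KP: K={A} ∪ P={T} → {A,T} (+1)
site 1, node BDKPQW: BDQW={T} ∩ KP={A,T} → {T} (+0)
site 2, node BQ: B={G} ∪ Q={T} → {G,T} (+1)
site 2, node DW: D={A} ∩ W={A} → {A} (+0)
site 2, node BDQW: BQ={G,T} ∪ DW={A} → {A,G,T} (+1)
site 2, node KP: K={A} ∪ P={G} → {A,G} (+1)
site 2, node BDKPQW: BDQW={A,G,T} ∩ KP={A,G} → {A,G} (+0)
site 3, node BQ: B={A} ∪ Q={C} → {A,C} (+1)
site 3, node DW: D={T} ∪ W={C} → {C,T} (+1)
site 3, node BDQW: BQ={A,C} ∩ DW={C,T} → {C} (+0)
site 3, node KP: K={G} ∪ P={A} → {A,G} (+1)
site 3, node BDKPQW: BDQW={C} ∪ KP={A,G} → {A,C,G} (+1)
site 4, node BQ: B={G} ∩ Q={G} → {G} (+0)
site 4, node DW: D={G} ∩ W={G} → {G} (+0)
site 4, node BDQW: BQ={G} ∩ DW={G} → {G} (+0)
site 4, node KP: K={A} ∪ P={C} → {A,C} (+1)
site 4, node BDKPQW: BDQW={G} ∪ KP={A,C} → {A,C,G} (+1)
site 5, node BQ: B={A} ∩ Q={A} → {A} (+0)
site 5, node DW: D={G} ∪ W={C} → {C,G} (+1)
site 5, node BDQW: BQ={A} ∪ DW={C,G} → {A,C,G} (+1)
site 5, node KP: K={C} ∪ P={G} → {C,G} (+1)
site 5, node BDKPQW: BDQW={A,C,G} ∩ KP={C,G} → {C,G} (+0)
per-site changes: [3, 3, 3, 4, 2, 3]; total = 18

4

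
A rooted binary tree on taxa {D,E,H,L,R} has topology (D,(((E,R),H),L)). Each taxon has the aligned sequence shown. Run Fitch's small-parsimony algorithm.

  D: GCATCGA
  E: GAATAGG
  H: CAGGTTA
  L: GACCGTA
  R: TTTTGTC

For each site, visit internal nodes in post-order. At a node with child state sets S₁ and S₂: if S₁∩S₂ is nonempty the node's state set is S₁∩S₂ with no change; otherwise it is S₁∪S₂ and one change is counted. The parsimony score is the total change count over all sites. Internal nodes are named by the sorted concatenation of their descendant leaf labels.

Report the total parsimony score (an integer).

[col 0] ER: children E:{G}, R:{T} ∪→ {G,T}; cost 1
[col 0] EHR: children ER:{G,T}, H:{C} ∪→ {C,G,T}; cost 1
[col 0] EHLR: children EHR:{C,G,T}, L:{G} ∩→ {G}; cost 0
[col 0] DEHLR: children D:{G}, EHLR:{G} ∩→ {G}; cost 0
[col 1] ER: children E:{A}, R:{T} ∪→ {A,T}; cost 1
[col 1] EHR: children ER:{A,T}, H:{A} ∩→ {A}; cost 0
[col 1] EHLR: children EHR:{A}, L:{A} ∩→ {A}; cost 0
[col 1] DEHLR: children D:{C}, EHLR:{A} ∪→ {A,C}; cost 1
[col 2] ER: children E:{A}, R:{T} ∪→ {A,T}; cost 1
[col 2] EHR: children ER:{A,T}, H:{G} ∪→ {A,G,T}; cost 1
[col 2] EHLR: children EHR:{A,G,T}, L:{C} ∪→ {A,C,G,T}; cost 1
[col 2] DEHLR: children D:{A}, EHLR:{A,C,G,T} ∩→ {A}; cost 0
[col 3] ER: children E:{T}, R:{T} ∩→ {T}; cost 0
[col 3] EHR: children ER:{T}, H:{G} ∪→ {G,T}; cost 1
[col 3] EHLR: children EHR:{G,T}, L:{C} ∪→ {C,G,T}; cost 1
[col 3] DEHLR: children D:{T}, EHLR:{C,G,T} ∩→ {T}; cost 0
[col 4] ER: children E:{A}, R:{G} ∪→ {A,G}; cost 1
[col 4] EHR: children ER:{A,G}, H:{T} ∪→ {A,G,T}; cost 1
[col 4] EHLR: children EHR:{A,G,T}, L:{G} ∩→ {G}; cost 0
[col 4] DEHLR: children D:{C}, EHLR:{G} ∪→ {C,G}; cost 1
[col 5] ER: children E:{G}, R:{T} ∪→ {G,T}; cost 1
[col 5] EHR: children ER:{G,T}, H:{T} ∩→ {T}; cost 0
[col 5] EHLR: children EHR:{T}, L:{T} ∩→ {T}; cost 0
[col 5] DEHLR: children D:{G}, EHLR:{T} ∪→ {G,T}; cost 1
[col 6] ER: children E:{G}, R:{C} ∪→ {C,G}; cost 1
[col 6] EHR: children ER:{C,G}, H:{A} ∪→ {A,C,G}; cost 1
[col 6] EHLR: children EHR:{A,C,G}, L:{A} ∩→ {A}; cost 0
[col 6] DEHLR: children D:{A}, EHLR:{A} ∩→ {A}; cost 0
per-site changes: [2, 2, 3, 2, 3, 2, 2]; total = 16

16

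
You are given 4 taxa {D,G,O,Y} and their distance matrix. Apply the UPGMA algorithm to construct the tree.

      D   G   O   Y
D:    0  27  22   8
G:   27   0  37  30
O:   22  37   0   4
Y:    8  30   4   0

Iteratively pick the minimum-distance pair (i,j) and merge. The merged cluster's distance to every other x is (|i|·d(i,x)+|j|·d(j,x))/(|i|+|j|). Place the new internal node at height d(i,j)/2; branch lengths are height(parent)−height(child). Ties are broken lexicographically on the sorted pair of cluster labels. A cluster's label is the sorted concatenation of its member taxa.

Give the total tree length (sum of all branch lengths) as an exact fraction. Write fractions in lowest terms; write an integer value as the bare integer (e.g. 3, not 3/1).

245/6

iteration 1: select O,Y (d=4); attach at lengths (2, 2); label the merged cluster OY
  updated: d(D,OY)=15, d(G,OY)=67/2
iteration 2: select D,OY (d=15); attach at lengths (15/2, 11/2); label the merged cluster DOY
  updated: d(DOY,G)=94/3
iteration 3: select DOY,G (d=94/3); attach at lengths (49/6, 47/3); label the merged cluster DGOY
final tree: ((D:15/2,(O:2,Y:2):11/2):49/6,G:47/3)
total length: 245/6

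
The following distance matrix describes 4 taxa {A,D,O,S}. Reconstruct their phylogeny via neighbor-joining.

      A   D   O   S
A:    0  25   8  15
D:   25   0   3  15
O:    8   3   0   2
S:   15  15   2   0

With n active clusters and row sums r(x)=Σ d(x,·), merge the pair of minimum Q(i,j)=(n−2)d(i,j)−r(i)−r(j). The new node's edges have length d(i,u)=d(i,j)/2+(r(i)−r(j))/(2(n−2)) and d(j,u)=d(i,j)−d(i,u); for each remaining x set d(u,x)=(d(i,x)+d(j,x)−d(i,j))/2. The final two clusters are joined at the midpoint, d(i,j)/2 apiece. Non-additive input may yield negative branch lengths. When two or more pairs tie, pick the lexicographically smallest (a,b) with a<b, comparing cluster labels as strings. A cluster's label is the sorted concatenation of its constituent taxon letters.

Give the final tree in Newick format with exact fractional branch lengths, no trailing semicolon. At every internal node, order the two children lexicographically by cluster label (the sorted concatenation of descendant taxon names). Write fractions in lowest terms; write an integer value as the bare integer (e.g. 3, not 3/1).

(((A:23/2,S:7/2):7/2,D:9):-3,O:-3)

step 1: merge (A,S) at d=15, Q=-50; branch lengths A→23/2, S→7/2; new cluster AS
  updated: d(AS,D)=25/2, d(AS,O)=-5/2
step 2: merge (AS,D) at d=25/2, Q=-13; branch lengths AS→7/2, D→9; new cluster ADS
  updated: d(ADS,O)=-6
step 3: merge (ADS,O) at d=-6; branch lengths ADS→-3, O→-3; new cluster ADOS
final tree: (((A:23/2,S:7/2):7/2,D:9):-3,O:-3)
total length: 43/2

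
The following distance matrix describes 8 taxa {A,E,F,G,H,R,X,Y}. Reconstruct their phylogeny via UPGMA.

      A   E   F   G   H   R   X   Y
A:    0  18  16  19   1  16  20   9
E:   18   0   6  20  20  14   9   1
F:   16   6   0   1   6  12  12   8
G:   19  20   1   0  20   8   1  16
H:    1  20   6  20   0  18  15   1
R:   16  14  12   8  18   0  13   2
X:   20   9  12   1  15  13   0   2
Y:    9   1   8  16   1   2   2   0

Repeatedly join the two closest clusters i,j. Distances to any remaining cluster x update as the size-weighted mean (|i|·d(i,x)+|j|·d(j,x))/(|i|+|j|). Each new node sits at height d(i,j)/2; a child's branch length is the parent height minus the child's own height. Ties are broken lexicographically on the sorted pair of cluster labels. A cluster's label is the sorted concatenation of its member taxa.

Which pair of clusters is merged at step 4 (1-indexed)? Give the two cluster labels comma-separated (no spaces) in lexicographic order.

1. join A+H (d=1) ⇒ AH; edges |A|=1/2, |H|=1/2
  updated: d(AH,E)=19, d(AH,F)=11, d(AH,G)=39/2, d(AH,R)=17, d(AH,X)=35/2, d(AH,Y)=5
2. join E+Y (d=1) ⇒ EY; edges |E|=1/2, |Y|=1/2
  updated: d(AH,EY)=12, d(EY,F)=7, d(EY,G)=18, d(EY,R)=8, d(EY,X)=11/2
3. join F+G (d=1) ⇒ FG; edges |F|=1/2, |G|=1/2
  updated: d(AH,FG)=61/4, d(EY,FG)=25/2, d(FG,R)=10, d(FG,X)=13/2
4. join EY+X (d=11/2) ⇒ EXY; edges |EY|=9/4, |X|=11/4
  updated: d(AH,EXY)=83/6, d(EXY,FG)=21/2, d(EXY,R)=29/3
5. join EXY+R (d=29/3) ⇒ ERXY; edges |EXY|=25/12, |R|=29/6
  updated: d(AH,ERXY)=117/8, d(ERXY,FG)=83/8
6. join ERXY+FG (d=83/8) ⇒ EFGRXY; edges |ERXY|=17/48, |FG|=75/16
  updated: d(AH,EFGRXY)=89/6
7. join AH+EFGRXY (d=89/6) ⇒ AEFGHRXY; edges |AH|=83/12, |EFGRXY|=107/48
final tree: ((A:1/2,H:1/2):83/12,((((E:1/2,Y:1/2):9/4,X:11/4):25/12,R:29/6):17/48,(F:1/2,G:1/2):75/16):107/48)
total length: 1397/48

EY,X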